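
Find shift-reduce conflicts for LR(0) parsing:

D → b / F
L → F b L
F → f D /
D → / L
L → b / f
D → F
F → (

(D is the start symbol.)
No shift-reduce conflicts

Augment with D' → D and build the canonical LR(0) collection (I0 = CLOSURE({[D' → . D]}), then GOTO on every symbol after a dot until no new states appear). It has 18 states:
  I0: { [D → . / L], [D → . F], [D → . b / F], [D' → . D], [F → . (], [F → . f D /] }  — shift
  I1: { [F → ( .] }  — reduce
  I2: { [D → / . L], [F → . (], [F → . f D /], [L → . F b L], [L → . b / f] }  — shift
  I3: { [D' → D .] }  — accept
  I4: { [D → F .] }  — reduce
  I5: { [D → b . / F] }  — shift
  I6: { [D → . / L], [D → . F], [D → . b / F], [F → . (], [F → . f D /], [F → f . D /] }  — shift
  I7: { [F → f D . /] }  — shift
  I8: { [F → f D / .] }  — reduce
  I9: { [D → b / . F], [F → . (], [F → . f D /] }  — shift
  I10: { [D → b / F .] }  — reduce
  I11: { [L → F . b L] }  — shift
  I12: { [D → / L .] }  — reduce
  I13: { [L → b . / f] }  — shift
  I14: { [L → b / . f] }  — shift
  I15: { [L → b / f .] }  — reduce
  I16: { [F → . (], [F → . f D /], [L → . F b L], [L → . b / f], [L → F b . L] }  — shift
  I17: { [L → F b L .] }  — reduce

No state contains both a complete item and a shift item.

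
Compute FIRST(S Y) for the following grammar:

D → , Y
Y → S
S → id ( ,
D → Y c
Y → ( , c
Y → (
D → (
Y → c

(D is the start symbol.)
FIRST sets of the non-terminals involved (from the grammar, by fixed-point iteration):
  FIRST(S) = { 'id' }

To compute FIRST(S Y), process the symbols left to right:
Symbol S is a non-terminal. Add FIRST(S) \ {ε} = { 'id' }
S is not nullable (ε ∉ FIRST(S)), so stop here.
FIRST(S Y) = { 'id' }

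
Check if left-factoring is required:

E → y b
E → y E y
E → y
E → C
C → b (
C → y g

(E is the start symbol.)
Yes, E has productions with common prefix 'y'

Left-factoring is needed when two productions for the same non-terminal
share a common prefix on the right-hand side.

Productions for E:
  E → y b
  E → y E y
  E → y
  E → C
Productions for C:
  C → b (
  C → y g

Found common prefix 'y' in productions for E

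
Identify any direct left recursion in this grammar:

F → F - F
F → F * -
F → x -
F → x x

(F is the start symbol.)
Yes, F is left-recursive

F → F - F: LEFT RECURSIVE (starts with F)
F → F * -: LEFT RECURSIVE (starts with F)
F → x -: starts with x
F → x x: starts with x

The grammar has direct left recursion on: F.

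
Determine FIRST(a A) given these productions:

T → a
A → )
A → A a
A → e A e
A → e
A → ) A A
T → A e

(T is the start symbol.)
To compute FIRST(a A), process the symbols left to right:
Symbol a is a terminal. Add 'a' and stop.
FIRST(a A) = { 'a' }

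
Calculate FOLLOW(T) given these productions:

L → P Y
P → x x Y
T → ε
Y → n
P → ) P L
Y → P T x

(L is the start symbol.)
{ 'x' }

In Y → P T x: T is followed by x, add FIRST(x) \ {ε} = { 'x' }

Taking the union: FOLLOW(T) = { 'x' }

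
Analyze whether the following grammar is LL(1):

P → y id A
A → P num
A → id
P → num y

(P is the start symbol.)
Relevant sets:
  FIRST(P) = { 'num', 'y' }

For P:
  PREDICT(P → y id A) = { 'y' }
  PREDICT(P → num y) = { 'num' }
For A:
  PREDICT(A → P num) = { 'num', 'y' }
  PREDICT(A → id) = { 'id' }

All predict sets are disjoint. The grammar IS LL(1).

Answer: Yes, the grammar is LL(1).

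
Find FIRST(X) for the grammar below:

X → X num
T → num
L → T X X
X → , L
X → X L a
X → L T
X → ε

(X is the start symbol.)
To compute FIRST(X), examine every production with X on the left-hand side, reading each right-hand side left to right until a non-nullable symbol is reached.

FIRST sets of the other non-terminals involved (by the same procedure, iterated to a fixed point):
  FIRST(L) = { 'num' }

From X → X num:
  - X is the symbol being defined: contributes nothing new
    X is nullable, so continue to the next symbol
  - num is a terminal: add 'num' and stop
From X → , L:
  - ',' is a terminal: add ',' and stop
From X → X L a:
  - X is the symbol being defined: contributes nothing new
    X is nullable, so continue to the next symbol
  - L is a non-terminal: add FIRST(L) \ {ε} = { 'num' }
    L is not nullable, so stop
From X → L T:
  - L is a non-terminal: add FIRST(L) \ {ε} = { 'num' }
    L is not nullable, so stop
From X → ε:
  - ε-production, so ε ∈ FIRST(X)

Collecting: FIRST(X) = { ',', 'num', ε }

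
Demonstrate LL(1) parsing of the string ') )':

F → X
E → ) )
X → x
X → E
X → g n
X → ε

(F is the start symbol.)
LL(1) parsing maintains a stack (initially the start symbol over $) and the input. At each step: if the stack top is a terminal, match it against the current input token; if it is a non-terminal N, replace it with the RHS of M[N, lookahead] (the unique production whose predict set contains the lookahead).

Stack is shown with the top on the left.

Stack  Input  Action
--------------------
F $    ) ) $  output F → X
X $    ) ) $  output X → E
E $    ) ) $  output E → ) )
) ) $  ) ) $  match ')'
) $    ) $    match ')'
$      $      accept

The string is accepted.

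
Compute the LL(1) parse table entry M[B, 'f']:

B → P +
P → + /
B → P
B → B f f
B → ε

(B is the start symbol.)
To find M[B, 'f'], we find productions for B where 'f' is in the predict set (PREDICT(N → α) = (FIRST(α) \ {ε}) ∪ (FOLLOW(N) if α ⇒* ε)).

Relevant sets:
  FIRST(P) = { '+' }
  FIRST(B) = { '+', 'f', ε }
  FOLLOW(B) = { $, 'f' }

B → P +: PREDICT = { '+' }
B → P: PREDICT = { '+' }
B → B f f: PREDICT = { '+', 'f' }
  'f' is in predict set, so this production goes in M[B, 'f']
B → ε: PREDICT = { $, 'f' }
  'f' is in predict set, so this production goes in M[B, 'f']

M[B, 'f'] = B → B f f, B → ε  (a multiply-defined cell — the grammar is not LL(1))

Answer: B → B f f, B → ε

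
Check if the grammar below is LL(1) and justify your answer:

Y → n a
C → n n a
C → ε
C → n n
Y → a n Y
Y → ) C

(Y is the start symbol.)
No. Predict set conflict for C: { 'n' }

Relevant sets:
  FOLLOW(C) = { $ }

For Y:
  PREDICT(Y → n a) = { 'n' }
  PREDICT(Y → a n Y) = { 'a' }
  PREDICT(Y → ')' C) = { ')' }
For C:
  PREDICT(C → n n a) = { 'n' }
  PREDICT(C → ε) = { $ }
  PREDICT(C → n n) = { 'n' }

Conflict found: Predict set conflict for C: { 'n' }
The grammar is NOT LL(1).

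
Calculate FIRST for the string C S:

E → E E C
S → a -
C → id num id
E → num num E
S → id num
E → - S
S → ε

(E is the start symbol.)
{ 'id' }

FIRST sets of the non-terminals involved (from the grammar, by fixed-point iteration):
  FIRST(C) = { 'id' }

To compute FIRST(C S), process the symbols left to right:
Symbol C is a non-terminal. Add FIRST(C) \ {ε} = { 'id' }
C is not nullable (ε ∉ FIRST(C)), so stop here.
FIRST(C S) = { 'id' }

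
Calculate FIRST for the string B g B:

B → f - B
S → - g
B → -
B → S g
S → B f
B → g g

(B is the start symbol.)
FIRST sets of the non-terminals involved (from the grammar, by fixed-point iteration):
  FIRST(B) = { '-', 'f', 'g' }

To compute FIRST(B g B), process the symbols left to right:
Symbol B is a non-terminal. Add FIRST(B) \ {ε} = { '-', 'f', 'g' }
B is not nullable (ε ∉ FIRST(B)), so stop here.
FIRST(B g B) = { '-', 'f', 'g' }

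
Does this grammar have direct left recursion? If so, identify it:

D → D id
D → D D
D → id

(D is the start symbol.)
Direct left recursion occurs when N → N α for some non-terminal N (the right-hand side begins with the left-hand side itself).

D → D id: LEFT RECURSIVE (starts with D)
D → D D: LEFT RECURSIVE (starts with D)
D → id: starts with id

The grammar has direct left recursion on: D.

Answer: Yes, D is left-recursive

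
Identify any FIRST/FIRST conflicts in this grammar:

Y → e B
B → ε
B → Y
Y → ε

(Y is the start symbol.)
Yes. B → ε / B → Y on { ε }

FIRST sets of the non-terminals at (or reachable through a nullable prefix from) the front of some alternative:
  FIRST(Y) = { 'e', ε }

Productions for Y:
  Y → e B: FIRST = { 'e' }
  Y → ε: FIRST = { ε }
Productions for B:
  B → ε: FIRST = { ε }
  B → Y: FIRST = { 'e', ε }

Conflict for B: B → ε and B → Y
  Overlap: { ε }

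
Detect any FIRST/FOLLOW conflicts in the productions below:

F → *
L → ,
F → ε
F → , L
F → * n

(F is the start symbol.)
Nullable non-terminals: F.

F: nullable alternative(s) F → ε; FOLLOW(F) = { $ }
  F → *: FIRST \ {ε} = { '*' } — disjoint from FOLLOW(F)
  F → ε: FIRST \ {ε} = { } — this is the only nullable alternative, skip
  F → , L: FIRST \ {ε} = { ',' } — disjoint from FOLLOW(F)
  F → * n: FIRST \ {ε} = { '*' } — disjoint from FOLLOW(F)

L has no nullable alternative, so no FIRST/FOLLOW check is needed there.

No FIRST/FOLLOW conflicts found.

Answer: No FIRST/FOLLOW conflicts.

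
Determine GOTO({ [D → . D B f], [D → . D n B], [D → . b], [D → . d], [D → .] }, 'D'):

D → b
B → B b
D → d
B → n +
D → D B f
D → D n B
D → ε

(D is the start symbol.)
{ [B → . B b], [B → . n +], [D → D . B f], [D → D . n B] }

GOTO(I, 'D') = CLOSURE({ [A → αX.β] : [A → α.Xβ] ∈ I, X = 'D' })

Items with dot before 'D', with the dot advanced:
  [D → . D B f] → [D → D . B f]
  [D → . D n B] → [D → D . n B]
Closure of the advanced items:
  [D → D . B f] has the dot before B: add [B → . B b], [B → . n +]

GOTO = { [B → . B b], [B → . n +], [D → D . B f], [D → D . n B] }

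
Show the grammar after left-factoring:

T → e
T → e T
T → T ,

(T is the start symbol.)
Left-factoring transforms A → αβ₁ | αβ₂ into A → αA' and A' → β₁ | β₂
(α is the longest common prefix among the alternatives). Repeat until
no nonterminal has two alternatives with a common prefix.

Round 1: T has alternatives sharing prefix 'e'. Introduce T': T → e T'
  Add: T' → ε
  Add: T' → T

No remaining common prefixes — done.

Resulting grammar:
T → e T'
T' → ε
T' → T
T → T ,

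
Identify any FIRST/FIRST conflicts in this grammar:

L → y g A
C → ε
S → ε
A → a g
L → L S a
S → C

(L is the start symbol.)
Yes. L → y g A / L → L S a on { 'y' }; S → ε / S → C on { ε }

A FIRST/FIRST conflict occurs when two productions N → α and N → β for the same non-terminal have FIRST(α) ∩ FIRST(β) ≠ ∅ (with ε ∈ FIRST of a nullable right-hand side, so two nullable alternatives also conflict).

FIRST sets of the non-terminals at (or reachable through a nullable prefix from) the front of some alternative:
  FIRST(L) = { 'y' }
  FIRST(C) = { ε }

Productions for L:
  L → y g A: FIRST = { 'y' }
  L → L S a: FIRST = { 'y' }
Productions for S:
  S → ε: FIRST = { ε }
  S → C: FIRST = { ε }
C, A have only one production, so no FIRST/FIRST conflict is possible there.

Conflict for L: L → y g A and L → L S a
  Overlap: { 'y' }
Conflict for S: S → ε and S → C
  Overlap: { ε }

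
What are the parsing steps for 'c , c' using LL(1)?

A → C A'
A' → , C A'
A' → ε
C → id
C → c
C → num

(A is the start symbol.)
Stack is shown with the top on the left.

Stack     Input    Action
-------------------------
A $       c , c $  output A → C A'
C A' $    c , c $  output C → c
c A' $    c , c $  match 'c'
A' $      , c $    output A' → , C A'
, C A' $  , c $    match ','
C A' $    c $      output C → c
c A' $    c $      match 'c'
A' $      $        output A' → ε
$         $        accept

The string is accepted.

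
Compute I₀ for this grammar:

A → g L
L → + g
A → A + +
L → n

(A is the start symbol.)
{ [A → . A + +], [A → . g L], [A' → . A] }

First, augment the grammar with A' → A
I₀ = CLOSURE({ [A' → . A] }):
  [A' → . A] has the dot before A: add [A → . g L], [A → . A + +]
No further items can be added.

I₀ = { [A → . A + +], [A → . g L], [A' → . A] }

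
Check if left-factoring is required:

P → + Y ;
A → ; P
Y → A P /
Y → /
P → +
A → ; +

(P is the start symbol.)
Yes, P has productions with common prefix '+'; A has productions with common prefix ';'

Left-factoring is needed when two productions for the same non-terminal
share a common prefix on the right-hand side.

Productions for P:
  P → + Y ;
  P → +
Productions for A:
  A → ; P
  A → ; +
Productions for Y:
  Y → A P /
  Y → /

Found common prefix '+' in productions for P
Found common prefix ';' in productions for A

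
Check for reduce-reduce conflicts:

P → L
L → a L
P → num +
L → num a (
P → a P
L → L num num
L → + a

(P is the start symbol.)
A reduce-reduce conflict occurs when an LR(0) state has two complete items [A → α .] and [B → β .] — both call for a reduction, and with no lookahead the parser cannot choose between them.

Augment with P' → P and build the canonical LR(0) collection (I0 = CLOSURE({[P' → . P]}), then GOTO on every symbol after a dot until no new states appear). It has 14 states:
  I0: { [L → . + a], [L → . L num num], [L → . a L], [L → . num a (], [P → . L], [P → . a P], [P → . num +], [P' → . P] }  — shift
  I1: { [L → + . a] }  — shift
  I2: { [L → L . num num], [P → L .] }  — shift, reduce
  I3: { [P' → P .] }  — accept
  I4: { [L → . + a], [L → . L num num], [L → . a L], [L → . num a (], [L → a . L], [P → . L], [P → . a P], [P → . num +], [P → a . P] }  — shift
  I5: { [L → num . a (], [P → num . +] }  — shift
  I6: { [P → num + .] }  — reduce
  I7: { [L → num a . (] }  — shift
  I8: { [L → num a ( .] }  — reduce
  I9: { [L → L . num num], [L → a L .], [P → L .] }  — shift, 2 reduces
  I10: { [P → a P .] }  — reduce
  I11: { [L → L num . num] }  — shift
  I12: { [L → L num num .] }  — reduce
  I13: { [L → + a .] }  — reduce

I9 contains complete items [L → a L .], [P → L .] — reduce-reduce conflict.

Answer: Yes — I9: [L → a L .] vs [P → L .]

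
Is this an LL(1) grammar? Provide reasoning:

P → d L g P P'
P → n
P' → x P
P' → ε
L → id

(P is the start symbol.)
No. Predict set conflict for P': { 'x' }

Relevant sets:
  FOLLOW(P') = { $, 'x' }

For P:
  PREDICT(P → d L g P P') = { 'd' }
  PREDICT(P → n) = { 'n' }
For P':
  PREDICT(P' → x P) = { 'x' }
  PREDICT(P' → ε) = { $, 'x' }
L has a single production, so nothing to check there.

Conflict found: Predict set conflict for P': { 'x' }
The grammar is NOT LL(1).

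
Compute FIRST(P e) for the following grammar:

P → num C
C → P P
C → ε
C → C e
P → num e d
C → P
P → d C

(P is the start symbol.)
{ 'd', 'num' }

FIRST sets of the non-terminals involved (from the grammar, by fixed-point iteration):
  FIRST(P) = { 'd', 'num' }

To compute FIRST(P e), process the symbols left to right:
Symbol P is a non-terminal. Add FIRST(P) \ {ε} = { 'd', 'num' }
P is not nullable (ε ∉ FIRST(P)), so stop here.
FIRST(P e) = { 'd', 'num' }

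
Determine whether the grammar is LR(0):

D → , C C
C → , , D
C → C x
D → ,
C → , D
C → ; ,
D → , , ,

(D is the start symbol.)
No. Shift-reduce conflict between [D → , .] and [C → . , , D]

A grammar is LR(0) if no state in the canonical LR(0) collection has:
  - both a shift item (dot before a terminal) and a complete item (shift-reduce conflict), or
  - two or more complete items (reduce-reduce conflict; the accept item [D' → D .] counts as a complete item here).

Augment with D' → D and build the canonical LR(0) collection (I0 = CLOSURE({[D' → . D]}), then GOTO on every symbol after a dot until no new states appear). It has 17 states:
  I0: { [D → . , , ,], [D → . , C C], [D → . ,], [D' → . D] }  — shift
  I1: { [C → . , , D], [C → . , D], [C → . ; ,], [C → . C x], [D → , . , ,], [D → , . C C], [D → , .] }  — shift, reduce
  I2: { [D' → D .] }  — accept
  I3: { [C → , . , D], [C → , . D], [D → , , . ,], [D → . , , ,], [D → . , C C], [D → . ,] }  — shift
  I4: { [C → ; . ,] }  — shift
  I5: { [C → . , , D], [C → . , D], [C → . ; ,], [C → . C x], [C → C . x], [D → , C . C] }  — shift
  I6: { [C → , . , D], [C → , . D], [D → . , , ,], [D → . , C C], [D → . ,] }  — shift
  I7: { [C → C . x], [D → , C C .] }  — shift, reduce
  I8: { [C → C x .] }  — reduce
  I9: { [C → , , . D], [C → . , , D], [C → . , D], [C → . ; ,], [C → . C x], [D → , . , ,], [D → , . C C], [D → , .], [D → . , , ,], [D → . , C C], [D → . ,] }  — shift, reduce
  I10: { [C → , D .] }  — reduce
  I11: { [C → , . , D], [C → , . D], [C → . , , D], [C → . , D], [C → . ; ,], [C → . C x], [D → , , . ,], [D → , . , ,], [D → , . C C], [D → , .], [D → . , , ,], [D → . , C C], [D → . ,] }  — shift, reduce
  I12: { [C → , , D .] }  — reduce
  I13: { [C → , , . D], [C → , . , D], [C → , . D], [C → . , , D], [C → . , D], [C → . ; ,], [C → . C x], [D → , , , .], [D → , , . ,], [D → , . , ,], [D → , . C C], [D → , .], [D → . , , ,], [D → . , C C], [D → . ,] }  — shift, 2 reduces
  I14: { [C → , , D .], [C → , D .] }  — 2 reduces
  I15: { [C → ; , .] }  — reduce
  I16: { [C → , , . D], [C → . , , D], [C → . , D], [C → . ; ,], [C → . C x], [D → , , , .], [D → , . , ,], [D → , . C C], [D → , .], [D → . , , ,], [D → . , C C], [D → . ,] }  — shift, 2 reduces

Conflict in state I1:
  Shift-reduce conflict between [D → , .] and [C → . , , D]
So the grammar is NOT LR(0).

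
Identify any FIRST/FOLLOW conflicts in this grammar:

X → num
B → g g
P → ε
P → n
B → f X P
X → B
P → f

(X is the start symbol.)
Yes. P → n with FOLLOW(P) on { 'n' }; P → f with FOLLOW(P) on { 'f' }

Nullable non-terminals: P.

P: nullable alternative(s) P → ε; FOLLOW(P) = { $, 'f', 'n' }
  P → ε: FIRST \ {ε} = { } — this is the only nullable alternative, skip
  P → n: FIRST \ {ε} = { 'n' } — overlaps FOLLOW(P) on { 'n' }: CONFLICT
  P → f: FIRST \ {ε} = { 'f' } — overlaps FOLLOW(P) on { 'f' }: CONFLICT

B, X have no nullable alternative, so no FIRST/FOLLOW check is needed there.

So the grammar has 2 FIRST/FOLLOW conflicts (marked CONFLICT above).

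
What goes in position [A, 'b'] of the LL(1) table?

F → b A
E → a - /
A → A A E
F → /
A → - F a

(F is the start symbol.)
To find M[A, 'b'], we find productions for A where 'b' is in the predict set (PREDICT(N → α) = (FIRST(α) \ {ε}) ∪ (FOLLOW(N) if α ⇒* ε)).

Relevant sets:
  FIRST(A) = { '-' }

A → A A E: PREDICT = { '-' }
A → - F a: PREDICT = { '-' }

M[A, 'b'] is empty (no production applies)

Answer: Empty (error entry)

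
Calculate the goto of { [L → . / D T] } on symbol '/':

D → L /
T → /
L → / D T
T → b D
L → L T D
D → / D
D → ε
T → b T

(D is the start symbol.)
{ [D → . / D], [D → . L /], [D → .], [L → . / D T], [L → . L T D], [L → / . D T] }

GOTO(I, '/') = CLOSURE({ [A → αX.β] : [A → α.Xβ] ∈ I, X = '/' })

Items with dot before '/', with the dot advanced:
  [L → . / D T] → [L → / . D T]
Closure of the advanced items:
  [L → / . D T] has the dot before D: add [D → . L /], [D → . / D], [D → .]
  [D → . L /] has the dot before L: add [L → . / D T], [L → . L T D]

GOTO = { [D → . / D], [D → . L /], [D → .], [L → . / D T], [L → . L T D], [L → / . D T] }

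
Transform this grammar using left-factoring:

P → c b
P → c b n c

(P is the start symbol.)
P → c b P'
P' → ε
P' → n c

Left-factoring transforms A → αβ₁ | αβ₂ into A → αA' and A' → β₁ | β₂
(α is the longest common prefix among the alternatives). Repeat until
no nonterminal has two alternatives with a common prefix.

Round 1: P has alternatives sharing prefix 'c b'. Introduce P': P → c b P'
  Add: P' → ε
  Add: P' → n c

No remaining common prefixes — done.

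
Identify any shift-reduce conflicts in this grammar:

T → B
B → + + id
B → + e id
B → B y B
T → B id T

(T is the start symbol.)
Yes — I2: [T → B .] vs [B → B . y B]; I6: [B → B y B .] vs [B → B . y B]

A shift-reduce conflict occurs when an LR(0) state has both:
  - a complete (reduce) item [A → α .] (dot at the end), and
  - a shift item [B → β . c γ] (dot before a terminal).

Augment with T' → T and build the canonical LR(0) collection (I0 = CLOSURE({[T' → . T]}), then GOTO on every symbol after a dot until no new states appear). It has 12 states:
  I0: { [B → . + + id], [B → . + e id], [B → . B y B], [T → . B id T], [T → . B], [T' → . T] }  — shift
  I1: { [B → + . + id], [B → + . e id] }  — shift
  I2: { [B → B . y B], [T → B . id T], [T → B .] }  — shift, reduce
  I3: { [T' → T .] }  — accept
  I4: { [B → . + + id], [B → . + e id], [B → . B y B], [T → . B id T], [T → . B], [T → B id . T] }  — shift
  I5: { [B → . + + id], [B → . + e id], [B → . B y B], [B → B y . B] }  — shift
  I6: { [B → B . y B], [B → B y B .] }  — shift, reduce
  I7: { [T → B id T .] }  — reduce
  I8: { [B → + + . id] }  — shift
  I9: { [B → + e . id] }  — shift
  I10: { [B → + e id .] }  — reduce
  I11: { [B → + + id .] }  — reduce

I2 contains reduce item [T → B .] and shift items [B → B . y B], [T → B . id T] — shift-reduce conflict.
I6 contains reduce item [B → B y B .] and shift item [B → B . y B] — shift-reduce conflict.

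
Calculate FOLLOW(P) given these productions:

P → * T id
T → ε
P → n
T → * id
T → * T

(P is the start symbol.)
{ $ }

P is the start symbol, so $ ∈ FOLLOW(P).
P does not occur on any right-hand side.

Taking the union: FOLLOW(P) = { $ }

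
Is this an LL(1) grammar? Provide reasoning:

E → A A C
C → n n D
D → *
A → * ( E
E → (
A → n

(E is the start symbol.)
A grammar is LL(1) if for each non-terminal N with multiple productions, the predict sets of those productions are pairwise disjoint, where PREDICT(N → α) = (FIRST(α) \ {ε}) ∪ (FOLLOW(N) if α ⇒* ε).

Relevant sets:
  FIRST(A) = { '*', 'n' }

For E:
  PREDICT(E → A A C) = { '*', 'n' }
  PREDICT(E → '(') = { '(' }
For A:
  PREDICT(A → '*' '(' E) = { '*' }
  PREDICT(A → n) = { 'n' }
C, D have a single production, so nothing to check there.

All predict sets are disjoint. The grammar IS LL(1).

Answer: Yes, the grammar is LL(1).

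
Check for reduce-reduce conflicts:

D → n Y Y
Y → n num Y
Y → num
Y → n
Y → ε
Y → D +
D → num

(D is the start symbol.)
Yes — I6: [Y → .] vs [Y → n .]; I7: [D → num .] vs [Y → num .]; I8: [D → num .] vs [Y → .]

A reduce-reduce conflict occurs when an LR(0) state has two complete items [A → α .] and [B → β .] — both call for a reduction, and with no lookahead the parser cannot choose between them.

Augment with D' → D and build the canonical LR(0) collection (I0 = CLOSURE({[D' → . D]}), then GOTO on every symbol after a dot until no new states appear). It has 12 states:
  I0: { [D → . n Y Y], [D → . num], [D' → . D] }  — shift
  I1: { [D' → D .] }  — accept
  I2: { [D → . n Y Y], [D → . num], [D → n . Y Y], [Y → . D +], [Y → . n num Y], [Y → . n], [Y → . num], [Y → .] }  — shift, reduce
  I3: { [D → num .] }  — reduce
  I4: { [Y → D . +] }  — shift
  I5: { [D → . n Y Y], [D → . num], [D → n Y . Y], [Y → . D +], [Y → . n num Y], [Y → . n], [Y → . num], [Y → .] }  — shift, reduce
  I6: { [D → . n Y Y], [D → . num], [D → n . Y Y], [Y → . D +], [Y → . n num Y], [Y → . n], [Y → . num], [Y → .], [Y → n . num Y], [Y → n .] }  — shift, 2 reduces
  I7: { [D → num .], [Y → num .] }  — 2 reduces
  I8: { [D → . n Y Y], [D → . num], [D → num .], [Y → . D +], [Y → . n num Y], [Y → . n], [Y → . num], [Y → .], [Y → n num . Y], [Y → num .] }  — shift, 3 reduces
  I9: { [Y → n num Y .] }  — reduce
  I10: { [D → n Y Y .] }  — reduce
  I11: { [Y → D + .] }  — reduce

I6 contains complete items [Y → .], [Y → n .] — reduce-reduce conflict.
I7 contains complete items [D → num .], [Y → num .] — reduce-reduce conflict.
I8 contains complete items [D → num .], [Y → .], [Y → num .] — reduce-reduce conflict.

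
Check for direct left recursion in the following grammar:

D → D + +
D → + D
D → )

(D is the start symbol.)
Yes, D is left-recursive

Direct left recursion occurs when N → N α for some non-terminal N (the right-hand side begins with the left-hand side itself).

D → D + +: LEFT RECURSIVE (starts with D)
D → + D: starts with '+'
D → ): starts with ')'

The grammar has direct left recursion on: D.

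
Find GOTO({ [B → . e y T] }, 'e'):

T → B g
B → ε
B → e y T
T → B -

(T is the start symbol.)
{ [B → e . y T] }

GOTO(I, 'e') = CLOSURE({ [A → αX.β] : [A → α.Xβ] ∈ I, X = 'e' })

Items with dot before 'e', with the dot advanced:
  [B → . e y T] → [B → e . y T]
Closure adds nothing (no advanced item has the dot before a non-terminal).

GOTO = { [B → e . y T] }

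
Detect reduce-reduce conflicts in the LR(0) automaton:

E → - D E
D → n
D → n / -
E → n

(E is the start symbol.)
No reduce-reduce conflicts

Augment with E' → E and build the canonical LR(0) collection (I0 = CLOSURE({[E' → . E]}), then GOTO on every symbol after a dot until no new states appear). It has 9 states:
  I0: { [E → . - D E], [E → . n], [E' → . E] }  — shift
  I1: { [D → . n / -], [D → . n], [E → - . D E] }  — shift
  I2: { [E' → E .] }  — accept
  I3: { [E → n .] }  — reduce
  I4: { [E → - D . E], [E → . - D E], [E → . n] }  — shift
  I5: { [D → n . / -], [D → n .] }  — shift, reduce
  I6: { [D → n / . -] }  — shift
  I7: { [D → n / - .] }  — reduce
  I8: { [E → - D E .] }  — reduce

No state contains more than one complete item.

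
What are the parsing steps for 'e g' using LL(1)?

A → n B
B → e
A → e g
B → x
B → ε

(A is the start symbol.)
LL(1) parsing maintains a stack (initially the start symbol over $) and the input. At each step: if the stack top is a terminal, match it against the current input token; if it is a non-terminal N, replace it with the RHS of M[N, lookahead] (the unique production whose predict set contains the lookahead).

Stack is shown with the top on the left.

Stack  Input  Action
--------------------
A $    e g $  output A → e g
e g $  e g $  match 'e'
g $    g $    match 'g'
$      $      accept

The string is accepted.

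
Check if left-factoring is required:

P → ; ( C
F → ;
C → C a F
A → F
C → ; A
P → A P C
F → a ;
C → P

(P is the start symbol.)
No, left-factoring is not needed

Left-factoring is needed when two productions for the same non-terminal
share a common prefix on the right-hand side.

Productions for P:
  P → ; ( C
  P → A P C
Productions for F:
  F → ;
  F → a ;
Productions for C:
  C → C a F
  C → ; A
  C → P

No common prefixes found.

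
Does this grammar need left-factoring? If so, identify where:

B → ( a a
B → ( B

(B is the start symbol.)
Yes, B has productions with common prefix '('

Left-factoring is needed when two productions for the same non-terminal
share a common prefix on the right-hand side.

Productions for B:
  B → ( a a
  B → ( B

Found common prefix '(' in productions for B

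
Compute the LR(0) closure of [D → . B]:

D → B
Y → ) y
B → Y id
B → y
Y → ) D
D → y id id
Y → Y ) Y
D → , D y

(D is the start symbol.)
To compute CLOSURE, for each item [A → α.Bβ] where B is a non-terminal, add [B → .γ] for all productions B → γ; repeat for the newly added items until nothing changes.

Start with: [D → . B]
  [D → . B] has the dot before B: add [B → . Y id], [B → . y]
  [B → . Y id] has the dot before Y: add [Y → . ) y], [Y → . ) D], [Y → . Y ) Y]
No further items can be added.

CLOSURE = { [B → . Y id], [B → . y], [D → . B], [Y → . ) D], [Y → . ) y], [Y → . Y ) Y] }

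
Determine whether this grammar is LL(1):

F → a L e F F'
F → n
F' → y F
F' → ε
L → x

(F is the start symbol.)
No. Predict set conflict for F': { 'y' }

Relevant sets:
  FOLLOW(F') = { $, 'y' }

For F:
  PREDICT(F → a L e F F') = { 'a' }
  PREDICT(F → n) = { 'n' }
For F':
  PREDICT(F' → y F) = { 'y' }
  PREDICT(F' → ε) = { $, 'y' }
L has a single production, so nothing to check there.

Conflict found: Predict set conflict for F': { 'y' }
The grammar is NOT LL(1).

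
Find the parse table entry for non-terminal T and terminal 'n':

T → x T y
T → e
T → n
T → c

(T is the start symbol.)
To find M[T, 'n'], we find productions for T where 'n' is in the predict set (PREDICT(N → α) = (FIRST(α) \ {ε}) ∪ (FOLLOW(N) if α ⇒* ε)).

T → x T y: PREDICT = { 'x' }
T → e: PREDICT = { 'e' }
T → n: PREDICT = { 'n' }
  'n' is in predict set, so this production goes in M[T, 'n']
T → c: PREDICT = { 'c' }

M[T, 'n'] = T → n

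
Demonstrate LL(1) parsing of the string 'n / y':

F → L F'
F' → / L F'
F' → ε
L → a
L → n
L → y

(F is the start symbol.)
LL(1) parsing maintains a stack (initially the start symbol over $) and the input. At each step: if the stack top is a terminal, match it against the current input token; if it is a non-terminal N, replace it with the RHS of M[N, lookahead] (the unique production whose predict set contains the lookahead).

Stack is shown with the top on the left.

Stack     Input    Action
-------------------------
F $       n / y $  output F → L F'
L F' $    n / y $  output L → n
n F' $    n / y $  match 'n'
F' $      / y $    output F' → / L F'
/ L F' $  / y $    match '/'
L F' $    y $      output L → y
y F' $    y $      match 'y'
F' $      $        output F' → ε
$         $        accept

The string is accepted.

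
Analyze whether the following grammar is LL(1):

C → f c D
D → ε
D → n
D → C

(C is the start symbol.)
Yes, the grammar is LL(1).

A grammar is LL(1) if for each non-terminal N with multiple productions, the predict sets of those productions are pairwise disjoint, where PREDICT(N → α) = (FIRST(α) \ {ε}) ∪ (FOLLOW(N) if α ⇒* ε).

Relevant sets:
  FIRST(C) = { 'f' }
  FOLLOW(D) = { $ }

For D:
  PREDICT(D → ε) = { $ }
  PREDICT(D → n) = { 'n' }
  PREDICT(D → C) = { 'f' }
C has a single production, so nothing to check there.

All predict sets are disjoint. The grammar IS LL(1).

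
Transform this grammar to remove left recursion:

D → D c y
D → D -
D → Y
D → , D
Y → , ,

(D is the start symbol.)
D is directly left-recursive. The standard transformation for
  A → A α₁ | ... | A α_m | β₁ | ... | β_n
is
  A  → β₁ A' | ... | β_n A'
  A' → α₁ A' | ... | α_m A' | ε

D → Y becomes D → Y D'
D → , D becomes D → , D D'
D → D c y becomes D' → c y D'
D → D - becomes D' → - D'
Add D' → ε

Productions for other non-terminals are unchanged:
  Y → , ,

Resulting grammar:
D → Y D'
D → , D D'
D' → c y D'
D' → - D'
D' → ε
Y → , ,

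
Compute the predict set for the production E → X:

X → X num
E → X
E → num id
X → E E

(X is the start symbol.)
PREDICT(E → X) = (FIRST(RHS) \ {ε}) ∪ (FOLLOW(E) if ε ∈ FIRST(RHS), i.e. RHS ⇒* ε)
FIRST(X) = { 'num' }
FIRST(X) = { 'num' }
ε ∉ FIRST(X), so FOLLOW(E) is not added.
PREDICT(E → X) = { 'num' }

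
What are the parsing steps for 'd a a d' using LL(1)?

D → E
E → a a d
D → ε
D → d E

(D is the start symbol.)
LL(1) parsing maintains a stack (initially the start symbol over $) and the input. At each step: if the stack top is a terminal, match it against the current input token; if it is a non-terminal N, replace it with the RHS of M[N, lookahead] (the unique production whose predict set contains the lookahead).

Stack is shown with the top on the left.

Stack    Input      Action
--------------------------
D $      d a a d $  output D → d E
d E $    d a a d $  match 'd'
E $      a a d $    output E → a a d
a a d $  a a d $    match 'a'
a d $    a d $      match 'a'
d $      d $        match 'd'
$        $          accept

The string is accepted.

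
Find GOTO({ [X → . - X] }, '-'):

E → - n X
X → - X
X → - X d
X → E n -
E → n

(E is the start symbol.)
{ [E → . - n X], [E → . n], [X → - . X], [X → . - X d], [X → . - X], [X → . E n -] }

GOTO(I, '-') = CLOSURE({ [A → αX.β] : [A → α.Xβ] ∈ I, X = '-' })

Items with dot before '-', with the dot advanced:
  [X → . - X] → [X → - . X]
Closure of the advanced items:
  [X → - . X] has the dot before X: add [X → . - X], [X → . - X d], [X → . E n -]
  [X → . E n -] has the dot before E: add [E → . - n X], [E → . n]

GOTO = { [E → . - n X], [E → . n], [X → - . X], [X → . - X d], [X → . - X], [X → . E n -] }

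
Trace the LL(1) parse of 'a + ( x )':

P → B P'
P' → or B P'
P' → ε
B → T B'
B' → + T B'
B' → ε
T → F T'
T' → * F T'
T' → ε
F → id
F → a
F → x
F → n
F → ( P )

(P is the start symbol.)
LL(1) parsing maintains a stack (initially the start symbol over $) and the input. At each step: if the stack top is a terminal, match it against the current input token; if it is a non-terminal N, replace it with the RHS of M[N, lookahead] (the unique production whose predict set contains the lookahead).

Stack is shown with the top on the left.

Stack                    Input        Action
--------------------------------------------
P $                      a + ( x ) $  output P → B P'
B P' $                   a + ( x ) $  output B → T B'
T B' P' $                a + ( x ) $  output T → F T'
F T' B' P' $             a + ( x ) $  output F → a
a T' B' P' $             a + ( x ) $  match 'a'
T' B' P' $               + ( x ) $    output T' → ε
B' P' $                  + ( x ) $    output B' → + T B'
+ T B' P' $              + ( x ) $    match '+'
T B' P' $                ( x ) $      output T → F T'
F T' B' P' $             ( x ) $      output F → ( P )
( P ) T' B' P' $         ( x ) $      match '('
P ) T' B' P' $           x ) $        output P → B P'
B P' ) T' B' P' $        x ) $        output B → T B'
T B' P' ) T' B' P' $     x ) $        output T → F T'
F T' B' P' ) T' B' P' $  x ) $        output F → x
x T' B' P' ) T' B' P' $  x ) $        match 'x'
T' B' P' ) T' B' P' $    ) $          output T' → ε
B' P' ) T' B' P' $       ) $          output B' → ε
P' ) T' B' P' $          ) $          output P' → ε
) T' B' P' $             ) $          match ')'
T' B' P' $               $            output T' → ε
B' P' $                  $            output B' → ε
P' $                     $            output P' → ε
$                        $            accept

The string is accepted.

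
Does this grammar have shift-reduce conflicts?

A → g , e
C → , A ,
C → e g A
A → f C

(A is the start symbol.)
No shift-reduce conflicts

A shift-reduce conflict occurs when an LR(0) state has both:
  - a complete (reduce) item [A → α .] (dot at the end), and
  - a shift item [B → β . c γ] (dot before a terminal).

Augment with A' → A and build the canonical LR(0) collection (I0 = CLOSURE({[A' → . A]}), then GOTO on every symbol after a dot until no new states appear). It has 13 states:
  I0: { [A → . f C], [A → . g , e], [A' → . A] }  — shift
  I1: { [A' → A .] }  — accept
  I2: { [A → f . C], [C → . , A ,], [C → . e g A] }  — shift
  I3: { [A → g . , e] }  — shift
  I4: { [A → g , . e] }  — shift
  I5: { [A → g , e .] }  — reduce
  I6: { [A → . f C], [A → . g , e], [C → , . A ,] }  — shift
  I7: { [A → f C .] }  — reduce
  I8: { [C → e . g A] }  — shift
  I9: { [A → . f C], [A → . g , e], [C → e g . A] }  — shift
  I10: { [C → e g A .] }  — reduce
  I11: { [C → , A . ,] }  — shift
  I12: { [C → , A , .] }  — reduce

No state contains both a complete item and a shift item.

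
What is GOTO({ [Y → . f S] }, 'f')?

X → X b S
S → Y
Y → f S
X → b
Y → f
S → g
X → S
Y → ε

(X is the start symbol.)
GOTO(I, 'f') = CLOSURE({ [A → αX.β] : [A → α.Xβ] ∈ I, X = 'f' })

Items with dot before 'f', with the dot advanced:
  [Y → . f S] → [Y → f . S]
Closure of the advanced items:
  [Y → f . S] has the dot before S: add [S → . Y], [S → . g]
  [S → . Y] has the dot before Y: add [Y → . f S], [Y → . f], [Y → .]

GOTO = { [S → . Y], [S → . g], [Y → . f S], [Y → . f], [Y → .], [Y → f . S] }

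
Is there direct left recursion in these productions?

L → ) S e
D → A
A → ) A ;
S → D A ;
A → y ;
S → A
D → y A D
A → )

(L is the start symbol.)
L → ) S e: starts with ')'
D → A: starts with A
A → ) A ;: starts with ')'
S → D A ;: starts with D
A → y ;: starts with y
S → A: starts with A
D → y A D: starts with y
A → ): starts with ')'

No direct left recursion found.

Answer: No direct left recursion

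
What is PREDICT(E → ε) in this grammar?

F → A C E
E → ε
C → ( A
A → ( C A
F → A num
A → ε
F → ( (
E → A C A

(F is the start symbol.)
{ $ }

PREDICT(E → ε) = (FIRST(RHS) \ {ε}) ∪ (FOLLOW(E) if ε ∈ FIRST(RHS), i.e. RHS ⇒* ε)
The right-hand side is ε (FIRST(ε) = { ε }), so the predict set is FOLLOW(E) = { $ }
PREDICT(E → ε) = { $ }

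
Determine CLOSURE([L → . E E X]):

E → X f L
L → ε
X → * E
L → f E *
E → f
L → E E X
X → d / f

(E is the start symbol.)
{ [E → . X f L], [E → . f], [L → . E E X], [X → . * E], [X → . d / f] }

To compute CLOSURE, for each item [A → α.Bβ] where B is a non-terminal, add [B → .γ] for all productions B → γ; repeat for the newly added items until nothing changes.

Start with: [L → . E E X]
  [L → . E E X] has the dot before E: add [E → . X f L], [E → . f]
  [E → . X f L] has the dot before X: add [X → . * E], [X → . d / f]
No further items can be added.

CLOSURE = { [E → . X f L], [E → . f], [L → . E E X], [X → . * E], [X → . d / f] }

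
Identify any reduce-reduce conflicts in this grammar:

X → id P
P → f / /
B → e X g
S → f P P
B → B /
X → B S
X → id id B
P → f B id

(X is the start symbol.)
A reduce-reduce conflict occurs when an LR(0) state has two complete items [A → α .] and [B → β .] — both call for a reduction, and with no lookahead the parser cannot choose between them.

Augment with X' → X and build the canonical LR(0) collection (I0 = CLOSURE({[X' → . X]}), then GOTO on every symbol after a dot until no new states appear). It has 20 states:
  I0: { [B → . B /], [B → . e X g], [X → . B S], [X → . id P], [X → . id id B], [X' → . X] }  — shift
  I1: { [B → B . /], [S → . f P P], [X → B . S] }  — shift
  I2: { [X' → X .] }  — accept
  I3: { [B → . B /], [B → . e X g], [B → e . X g], [X → . B S], [X → . id P], [X → . id id B] }  — shift
  I4: { [P → . f / /], [P → . f B id], [X → id . P], [X → id . id B] }  — shift
  I5: { [X → id P .] }  — reduce
  I6: { [B → . B /], [B → . e X g], [P → f . / /], [P → f . B id] }  — shift
  I7: { [B → . B /], [B → . e X g], [X → id id . B] }  — shift
  I8: { [B → B . /], [X → id id B .] }  — shift, reduce
  I9: { [B → B / .] }  — reduce
  I10: { [P → f / . /] }  — shift
  I11: { [B → B . /], [P → f B . id] }  — shift
  I12: { [P → f B id .] }  — reduce
  I13: { [P → f / / .] }  — reduce
  I14: { [B → e X . g] }  — shift
  I15: { [B → e X g .] }  — reduce
  I16: { [X → B S .] }  — reduce
  I17: { [P → . f / /], [P → . f B id], [S → f . P P] }  — shift
  I18: { [P → . f / /], [P → . f B id], [S → f P . P] }  — shift
  I19: { [S → f P P .] }  — reduce

No state contains more than one complete item.

Answer: No reduce-reduce conflicts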